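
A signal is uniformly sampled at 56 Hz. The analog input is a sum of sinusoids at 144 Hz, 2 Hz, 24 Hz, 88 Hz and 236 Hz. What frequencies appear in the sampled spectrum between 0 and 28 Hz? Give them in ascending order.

2 Hz, 12 Hz, 24 Hz

fs/2 = 28 Hz.
144 Hz mod fs = 32 Hz.
32 Hz > fs/2 = 28 Hz, folds to fs − 32 Hz = 24 Hz.
2 Hz ≤ fs/2 = 28 Hz, passes unchanged.
24 Hz ≤ fs/2 = 28 Hz, passes unchanged.
88 Hz mod fs = 32 Hz.
32 Hz > fs/2 = 28 Hz, folds to fs − 32 Hz = 24 Hz.
236 Hz mod fs = 12 Hz.
12 Hz ≤ fs/2 = 28 Hz, appears at 12 Hz.
Distinct values: {2 Hz, 12 Hz, 24 Hz}.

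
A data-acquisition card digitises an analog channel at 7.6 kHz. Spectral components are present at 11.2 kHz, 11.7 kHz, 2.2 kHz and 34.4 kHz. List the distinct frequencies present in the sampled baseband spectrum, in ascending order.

2.2 kHz, 3.5 kHz, 3.6 kHz

fs/2 = 3.8 kHz.
11.2 kHz mod fs = 3.6 kHz.
3.6 kHz ≤ fs/2 = 3.8 kHz, appears at 3.6 kHz.
11.7 kHz mod fs = 4.1 kHz.
4.1 kHz > fs/2 = 3.8 kHz, folds to fs − 4.1 kHz = 3.5 kHz.
2.2 kHz ≤ fs/2 = 3.8 kHz, passes unchanged.
34.4 kHz mod fs = 4 kHz.
4 kHz > fs/2 = 3.8 kHz, folds to fs − 4 kHz = 3.6 kHz.
Distinct values: {2.2 kHz, 3.5 kHz, 3.6 kHz}.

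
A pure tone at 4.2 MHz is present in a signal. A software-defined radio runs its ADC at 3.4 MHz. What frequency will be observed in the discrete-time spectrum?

0.8 MHz

4.2 MHz mod fs = 0.8 MHz.
0.8 MHz ≤ fs/2 = 1.7 MHz, appears at 0.8 MHz.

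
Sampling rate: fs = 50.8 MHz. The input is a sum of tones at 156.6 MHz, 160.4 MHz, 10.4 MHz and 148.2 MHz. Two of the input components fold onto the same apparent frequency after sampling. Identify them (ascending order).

fs/2 = 25.4 MHz.
156.6 MHz mod fs = 4.2 MHz.
4.2 MHz ≤ fs/2 = 25.4 MHz, appears at 4.2 MHz.
160.4 MHz mod fs = 8 MHz.
8 MHz ≤ fs/2 = 25.4 MHz, appears at 8 MHz.
10.4 MHz ≤ fs/2 = 25.4 MHz, passes unchanged.
148.2 MHz mod fs = 46.6 MHz.
46.6 MHz > fs/2 = 25.4 MHz, folds to fs − 46.6 MHz = 4.2 MHz.
148.2 MHz and 156.6 MHz both map to 4.2 MHz.

148.2 MHz, 156.6 MHz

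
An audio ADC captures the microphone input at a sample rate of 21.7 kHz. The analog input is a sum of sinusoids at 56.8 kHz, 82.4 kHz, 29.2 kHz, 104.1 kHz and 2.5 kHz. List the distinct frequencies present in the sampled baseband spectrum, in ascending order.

fs/2 = 10.85 kHz.
56.8 kHz mod fs = 13.4 kHz.
13.4 kHz > fs/2 = 10.85 kHz, folds to fs − 13.4 kHz = 8.3 kHz.
82.4 kHz mod fs = 17.3 kHz.
17.3 kHz > fs/2 = 10.85 kHz, folds to fs − 17.3 kHz = 4.4 kHz.
29.2 kHz mod fs = 7.5 kHz.
7.5 kHz ≤ fs/2 = 10.85 kHz, appears at 7.5 kHz.
104.1 kHz mod fs = 17.3 kHz.
17.3 kHz > fs/2 = 10.85 kHz, folds to fs − 17.3 kHz = 4.4 kHz.
2.5 kHz ≤ fs/2 = 10.85 kHz, passes unchanged.
Distinct values: {2.5 kHz, 4.4 kHz, 7.5 kHz, 8.3 kHz}.

2.5 kHz, 4.4 kHz, 7.5 kHz, 8.3 kHz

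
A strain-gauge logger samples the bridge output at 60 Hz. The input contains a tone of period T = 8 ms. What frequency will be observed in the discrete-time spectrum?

5 Hz

T = 8 ms → f = 1/T = 125 Hz.
125 Hz mod fs = 5 Hz.
5 Hz ≤ fs/2 = 30 Hz, appears at 5 Hz.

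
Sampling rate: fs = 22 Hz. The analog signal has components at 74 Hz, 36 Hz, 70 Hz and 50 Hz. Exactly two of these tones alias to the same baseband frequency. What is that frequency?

8 Hz

fs/2 = 11 Hz.
74 Hz mod fs = 8 Hz.
8 Hz ≤ fs/2 = 11 Hz, appears at 8 Hz.
36 Hz mod fs = 14 Hz.
14 Hz > fs/2 = 11 Hz, folds to fs − 14 Hz = 8 Hz.
70 Hz mod fs = 4 Hz.
4 Hz ≤ fs/2 = 11 Hz, appears at 4 Hz.
50 Hz mod fs = 6 Hz.
6 Hz ≤ fs/2 = 11 Hz, appears at 6 Hz.
36 Hz and 74 Hz both map to 8 Hz.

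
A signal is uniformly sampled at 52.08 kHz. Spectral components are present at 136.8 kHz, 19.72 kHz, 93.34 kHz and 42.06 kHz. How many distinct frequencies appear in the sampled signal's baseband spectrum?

4

fs/2 = 26.04 kHz.
136.8 kHz mod fs = 32.64 kHz.
32.64 kHz > fs/2 = 26.04 kHz, folds to fs − 32.64 kHz = 19.44 kHz.
19.72 kHz ≤ fs/2 = 26.04 kHz, passes unchanged.
93.34 kHz mod fs = 41.26 kHz.
41.26 kHz > fs/2 = 26.04 kHz, folds to fs − 41.26 kHz = 10.82 kHz.
42.06 kHz > fs/2 = 26.04 kHz, folds to fs − 42.06 kHz = 10.02 kHz.
Distinct values: {10.02 kHz, 10.82 kHz, 19.44 kHz, 19.72 kHz} → 4.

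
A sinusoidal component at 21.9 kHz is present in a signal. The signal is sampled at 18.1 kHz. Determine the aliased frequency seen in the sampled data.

21.9 kHz mod fs = 3.8 kHz.
3.8 kHz ≤ fs/2 = 9.05 kHz, appears at 3.8 kHz.

3.8 kHz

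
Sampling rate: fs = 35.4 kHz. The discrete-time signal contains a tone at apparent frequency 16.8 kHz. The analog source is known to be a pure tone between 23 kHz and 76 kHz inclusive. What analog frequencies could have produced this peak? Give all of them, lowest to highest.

Frequencies that alias to 16.8 kHz are k·fs ± 16.8 kHz for integer k ≥ 0.
k=0: 16.8 kHz.
k=1: 18.6 kHz, 52.2 kHz.
k=2: 54 kHz, 87.6 kHz.
k=3: 89.4 kHz, 123 kHz.
Within [23 kHz, 76 kHz]: 52.2 kHz, 54 kHz.

52.2 kHz, 54 kHz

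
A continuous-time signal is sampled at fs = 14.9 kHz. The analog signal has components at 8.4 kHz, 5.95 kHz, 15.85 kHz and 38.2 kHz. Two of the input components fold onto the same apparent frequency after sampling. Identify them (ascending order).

fs/2 = 7.45 kHz.
8.4 kHz > fs/2 = 7.45 kHz, folds to fs − 8.4 kHz = 6.5 kHz.
5.95 kHz ≤ fs/2 = 7.45 kHz, passes unchanged.
15.85 kHz mod fs = 0.95 kHz.
0.95 kHz ≤ fs/2 = 7.45 kHz, appears at 0.95 kHz.
38.2 kHz mod fs = 8.4 kHz.
8.4 kHz > fs/2 = 7.45 kHz, folds to fs − 8.4 kHz = 6.5 kHz.
8.4 kHz and 38.2 kHz both map to 6.5 kHz.

8.4 kHz, 38.2 kHz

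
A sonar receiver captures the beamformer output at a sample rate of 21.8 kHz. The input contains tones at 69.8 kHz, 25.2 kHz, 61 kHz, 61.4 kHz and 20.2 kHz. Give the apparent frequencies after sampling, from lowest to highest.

1.6 kHz, 3.4 kHz, 4 kHz, 4.4 kHz

fs/2 = 10.9 kHz.
69.8 kHz mod fs = 4.4 kHz.
4.4 kHz ≤ fs/2 = 10.9 kHz, appears at 4.4 kHz.
25.2 kHz mod fs = 3.4 kHz.
3.4 kHz ≤ fs/2 = 10.9 kHz, appears at 3.4 kHz.
61 kHz mod fs = 17.4 kHz.
17.4 kHz > fs/2 = 10.9 kHz, folds to fs − 17.4 kHz = 4.4 kHz.
61.4 kHz mod fs = 17.8 kHz.
17.8 kHz > fs/2 = 10.9 kHz, folds to fs − 17.8 kHz = 4 kHz.
20.2 kHz > fs/2 = 10.9 kHz, folds to fs − 20.2 kHz = 1.6 kHz.
Distinct values: {1.6 kHz, 3.4 kHz, 4 kHz, 4.4 kHz}.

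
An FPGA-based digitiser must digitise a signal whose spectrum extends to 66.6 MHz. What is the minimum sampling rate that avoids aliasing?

133.2 MHz

Nyquist rate = 2 × 66.6 MHz = 133.2 MHz.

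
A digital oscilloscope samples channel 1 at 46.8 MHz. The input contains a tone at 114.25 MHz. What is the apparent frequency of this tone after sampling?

114.25 MHz mod fs = 20.65 MHz.
20.65 MHz ≤ fs/2 = 23.4 MHz, appears at 20.65 MHz.

20.65 MHz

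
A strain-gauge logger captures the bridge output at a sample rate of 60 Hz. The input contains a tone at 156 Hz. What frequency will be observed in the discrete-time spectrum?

24 Hz

156 Hz mod fs = 36 Hz.
36 Hz > fs/2 = 30 Hz, folds to fs − 36 Hz = 24 Hz.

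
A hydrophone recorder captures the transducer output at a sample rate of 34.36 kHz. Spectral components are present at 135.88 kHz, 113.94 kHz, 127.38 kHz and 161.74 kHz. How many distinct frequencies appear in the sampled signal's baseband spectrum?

fs/2 = 17.18 kHz.
135.88 kHz mod fs = 32.8 kHz.
32.8 kHz > fs/2 = 17.18 kHz, folds to fs − 32.8 kHz = 1.56 kHz.
113.94 kHz mod fs = 10.86 kHz.
10.86 kHz ≤ fs/2 = 17.18 kHz, appears at 10.86 kHz.
127.38 kHz mod fs = 24.3 kHz.
24.3 kHz > fs/2 = 17.18 kHz, folds to fs − 24.3 kHz = 10.06 kHz.
161.74 kHz mod fs = 24.3 kHz.
24.3 kHz > fs/2 = 17.18 kHz, folds to fs − 24.3 kHz = 10.06 kHz.
Distinct values: {1.56 kHz, 10.06 kHz, 10.86 kHz} → 3.

3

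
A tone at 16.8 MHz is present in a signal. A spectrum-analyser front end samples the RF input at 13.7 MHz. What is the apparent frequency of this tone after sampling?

3.1 MHz

16.8 MHz mod fs = 3.1 MHz.
3.1 MHz ≤ fs/2 = 6.85 MHz, appears at 3.1 MHz.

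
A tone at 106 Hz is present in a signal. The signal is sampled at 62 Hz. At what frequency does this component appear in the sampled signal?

18 Hz

106 Hz mod fs = 44 Hz.
44 Hz > fs/2 = 31 Hz, folds to fs − 44 Hz = 18 Hz.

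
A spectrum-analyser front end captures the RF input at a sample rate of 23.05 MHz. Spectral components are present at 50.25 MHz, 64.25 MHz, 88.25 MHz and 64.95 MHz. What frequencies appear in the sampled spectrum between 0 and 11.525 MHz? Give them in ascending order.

fs/2 = 11.525 MHz.
50.25 MHz mod fs = 4.15 MHz.
4.15 MHz ≤ fs/2 = 11.525 MHz, appears at 4.15 MHz.
64.25 MHz mod fs = 18.15 MHz.
18.15 MHz > fs/2 = 11.525 MHz, folds to fs − 18.15 MHz = 4.9 MHz.
88.25 MHz mod fs = 19.1 MHz.
19.1 MHz > fs/2 = 11.525 MHz, folds to fs − 19.1 MHz = 3.95 MHz.
64.95 MHz mod fs = 18.85 MHz.
18.85 MHz > fs/2 = 11.525 MHz, folds to fs − 18.85 MHz = 4.2 MHz.
Distinct values: {3.95 MHz, 4.15 MHz, 4.2 MHz, 4.9 MHz}.

3.95 MHz, 4.15 MHz, 4.2 MHz, 4.9 MHz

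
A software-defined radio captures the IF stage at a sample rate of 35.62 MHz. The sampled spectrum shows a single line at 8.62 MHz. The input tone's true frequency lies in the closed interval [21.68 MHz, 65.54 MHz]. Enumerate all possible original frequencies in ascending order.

27 MHz, 44.24 MHz, 62.62 MHz

Frequencies that alias to 8.62 MHz are k·fs ± 8.62 MHz for integer k ≥ 0.
k=0: 8.62 MHz.
k=1: 27 MHz, 44.24 MHz.
k=2: 62.62 MHz, 79.86 MHz.
k=3: 98.24 MHz, 115.48 MHz.
Within [21.68 MHz, 65.54 MHz]: 27 MHz, 44.24 MHz, 62.62 MHz.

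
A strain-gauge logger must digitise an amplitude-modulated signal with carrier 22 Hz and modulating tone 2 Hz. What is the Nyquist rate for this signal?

48 Hz

AM sidebands sit at fc ± fm = 20 Hz and 24 Hz.
Highest-frequency component: 24 Hz.
Nyquist rate = 2 × 24 Hz = 48 Hz.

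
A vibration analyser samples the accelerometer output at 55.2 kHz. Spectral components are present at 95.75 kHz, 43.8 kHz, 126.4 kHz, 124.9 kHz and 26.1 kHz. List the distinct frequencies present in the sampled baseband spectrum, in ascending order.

11.4 kHz, 14.5 kHz, 14.65 kHz, 16 kHz, 26.1 kHz

fs/2 = 27.6 kHz.
95.75 kHz mod fs = 40.55 kHz.
40.55 kHz > fs/2 = 27.6 kHz, folds to fs − 40.55 kHz = 14.65 kHz.
43.8 kHz > fs/2 = 27.6 kHz, folds to fs − 43.8 kHz = 11.4 kHz.
126.4 kHz mod fs = 16 kHz.
16 kHz ≤ fs/2 = 27.6 kHz, appears at 16 kHz.
124.9 kHz mod fs = 14.5 kHz.
14.5 kHz ≤ fs/2 = 27.6 kHz, appears at 14.5 kHz.
26.1 kHz ≤ fs/2 = 27.6 kHz, passes unchanged.
Distinct values: {11.4 kHz, 14.5 kHz, 14.65 kHz, 16 kHz, 26.1 kHz}.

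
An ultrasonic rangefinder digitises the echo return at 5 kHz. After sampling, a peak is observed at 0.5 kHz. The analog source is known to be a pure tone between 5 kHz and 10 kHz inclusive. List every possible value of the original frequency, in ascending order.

5.5 kHz, 9.5 kHz

Frequencies that alias to 0.5 kHz are k·fs ± 0.5 kHz for integer k ≥ 0.
k=0: 0.5 kHz.
k=1: 4.5 kHz, 5.5 kHz.
k=2: 9.5 kHz, 10.5 kHz.
k=3: 14.5 kHz, 15.5 kHz.
Within [5 kHz, 10 kHz]: 5.5 kHz, 9.5 kHz.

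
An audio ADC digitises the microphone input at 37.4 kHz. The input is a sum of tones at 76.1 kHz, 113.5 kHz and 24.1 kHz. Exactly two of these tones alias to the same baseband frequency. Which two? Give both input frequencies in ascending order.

fs/2 = 18.7 kHz.
76.1 kHz mod fs = 1.3 kHz.
1.3 kHz ≤ fs/2 = 18.7 kHz, appears at 1.3 kHz.
113.5 kHz mod fs = 1.3 kHz.
1.3 kHz ≤ fs/2 = 18.7 kHz, appears at 1.3 kHz.
24.1 kHz > fs/2 = 18.7 kHz, folds to fs − 24.1 kHz = 13.3 kHz.
76.1 kHz and 113.5 kHz both map to 1.3 kHz.

76.1 kHz, 113.5 kHz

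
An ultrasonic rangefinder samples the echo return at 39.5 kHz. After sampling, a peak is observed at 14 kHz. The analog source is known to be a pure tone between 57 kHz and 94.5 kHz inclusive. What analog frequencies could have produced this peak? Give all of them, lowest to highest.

Frequencies that alias to 14 kHz are k·fs ± 14 kHz for integer k ≥ 0.
k=0: 14 kHz.
k=1: 25.5 kHz, 53.5 kHz.
k=2: 65 kHz, 93 kHz.
k=3: 104.5 kHz, 132.5 kHz.
Within [57 kHz, 94.5 kHz]: 65 kHz, 93 kHz.

65 kHz, 93 kHz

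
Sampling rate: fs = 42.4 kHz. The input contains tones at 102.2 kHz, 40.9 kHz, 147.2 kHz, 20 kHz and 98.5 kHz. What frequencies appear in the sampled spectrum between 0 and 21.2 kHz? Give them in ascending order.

fs/2 = 21.2 kHz.
102.2 kHz mod fs = 17.4 kHz.
17.4 kHz ≤ fs/2 = 21.2 kHz, appears at 17.4 kHz.
40.9 kHz > fs/2 = 21.2 kHz, folds to fs − 40.9 kHz = 1.5 kHz.
147.2 kHz mod fs = 20 kHz.
20 kHz ≤ fs/2 = 21.2 kHz, appears at 20 kHz.
20 kHz ≤ fs/2 = 21.2 kHz, passes unchanged.
98.5 kHz mod fs = 13.7 kHz.
13.7 kHz ≤ fs/2 = 21.2 kHz, appears at 13.7 kHz.
Distinct values: {1.5 kHz, 13.7 kHz, 17.4 kHz, 20 kHz}.

1.5 kHz, 13.7 kHz, 17.4 kHz, 20 kHz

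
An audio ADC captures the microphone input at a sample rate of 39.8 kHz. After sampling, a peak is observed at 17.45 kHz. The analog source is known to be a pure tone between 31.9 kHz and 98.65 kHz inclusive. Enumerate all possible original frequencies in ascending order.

Frequencies that alias to 17.45 kHz are k·fs ± 17.45 kHz for integer k ≥ 0.
k=0: 17.45 kHz.
k=1: 22.35 kHz, 57.25 kHz.
k=2: 62.15 kHz, 97.05 kHz.
k=3: 101.95 kHz, 136.85 kHz.
Within [31.9 kHz, 98.65 kHz]: 57.25 kHz, 62.15 kHz, 97.05 kHz.

57.25 kHz, 62.15 kHz, 97.05 kHz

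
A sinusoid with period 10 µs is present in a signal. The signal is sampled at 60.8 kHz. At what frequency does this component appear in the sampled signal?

21.6 kHz

T = 10 µs → f = 1/T = 100 kHz.
100 kHz mod fs = 39.2 kHz.
39.2 kHz > fs/2 = 30.4 kHz, folds to fs − 39.2 kHz = 21.6 kHz.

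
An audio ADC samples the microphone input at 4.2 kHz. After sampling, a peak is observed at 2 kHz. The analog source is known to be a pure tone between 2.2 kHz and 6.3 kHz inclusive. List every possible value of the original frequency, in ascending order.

Frequencies that alias to 2 kHz are k·fs ± 2 kHz for integer k ≥ 0.
k=0: 2 kHz.
k=1: 2.2 kHz, 6.2 kHz.
k=2: 6.4 kHz, 10.4 kHz.
Within [2.2 kHz, 6.3 kHz]: 2.2 kHz, 6.2 kHz.

2.2 kHz, 6.2 kHz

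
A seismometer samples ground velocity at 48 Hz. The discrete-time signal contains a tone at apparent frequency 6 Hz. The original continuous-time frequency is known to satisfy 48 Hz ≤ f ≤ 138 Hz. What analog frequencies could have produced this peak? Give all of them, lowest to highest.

Frequencies that alias to 6 Hz are k·fs ± 6 Hz for integer k ≥ 0.
k=0: 6 Hz.
k=1: 42 Hz, 54 Hz.
k=2: 90 Hz, 102 Hz.
k=3: 138 Hz, 150 Hz.
k=4: 186 Hz, 198 Hz.
Within [48 Hz, 138 Hz]: 54 Hz, 90 Hz, 102 Hz, 138 Hz.

54 Hz, 90 Hz, 102 Hz, 138 Hz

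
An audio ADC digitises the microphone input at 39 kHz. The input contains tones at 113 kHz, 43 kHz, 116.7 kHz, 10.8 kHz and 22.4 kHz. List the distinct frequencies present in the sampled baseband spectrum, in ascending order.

0.3 kHz, 4 kHz, 10.8 kHz, 16.6 kHz

fs/2 = 19.5 kHz.
113 kHz mod fs = 35 kHz.
35 kHz > fs/2 = 19.5 kHz, folds to fs − 35 kHz = 4 kHz.
43 kHz mod fs = 4 kHz.
4 kHz ≤ fs/2 = 19.5 kHz, appears at 4 kHz.
116.7 kHz mod fs = 38.7 kHz.
38.7 kHz > fs/2 = 19.5 kHz, folds to fs − 38.7 kHz = 0.3 kHz.
10.8 kHz ≤ fs/2 = 19.5 kHz, passes unchanged.
22.4 kHz > fs/2 = 19.5 kHz, folds to fs − 22.4 kHz = 16.6 kHz.
Distinct values: {0.3 kHz, 4 kHz, 10.8 kHz, 16.6 kHz}.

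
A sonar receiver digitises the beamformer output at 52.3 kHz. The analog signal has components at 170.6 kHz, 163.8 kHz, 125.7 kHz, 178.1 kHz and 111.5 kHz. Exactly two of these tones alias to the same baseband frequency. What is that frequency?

6.9 kHz

fs/2 = 26.15 kHz.
170.6 kHz mod fs = 13.7 kHz.
13.7 kHz ≤ fs/2 = 26.15 kHz, appears at 13.7 kHz.
163.8 kHz mod fs = 6.9 kHz.
6.9 kHz ≤ fs/2 = 26.15 kHz, appears at 6.9 kHz.
125.7 kHz mod fs = 21.1 kHz.
21.1 kHz ≤ fs/2 = 26.15 kHz, appears at 21.1 kHz.
178.1 kHz mod fs = 21.2 kHz.
21.2 kHz ≤ fs/2 = 26.15 kHz, appears at 21.2 kHz.
111.5 kHz mod fs = 6.9 kHz.
6.9 kHz ≤ fs/2 = 26.15 kHz, appears at 6.9 kHz.
111.5 kHz and 163.8 kHz both map to 6.9 kHz.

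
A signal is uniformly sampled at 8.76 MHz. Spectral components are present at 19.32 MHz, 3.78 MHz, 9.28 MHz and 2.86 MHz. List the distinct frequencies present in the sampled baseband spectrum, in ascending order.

0.52 MHz, 1.8 MHz, 2.86 MHz, 3.78 MHz

fs/2 = 4.38 MHz.
19.32 MHz mod fs = 1.8 MHz.
1.8 MHz ≤ fs/2 = 4.38 MHz, appears at 1.8 MHz.
3.78 MHz ≤ fs/2 = 4.38 MHz, passes unchanged.
9.28 MHz mod fs = 0.52 MHz.
0.52 MHz ≤ fs/2 = 4.38 MHz, appears at 0.52 MHz.
2.86 MHz ≤ fs/2 = 4.38 MHz, passes unchanged.
Distinct values: {0.52 MHz, 1.8 MHz, 2.86 MHz, 3.78 MHz}.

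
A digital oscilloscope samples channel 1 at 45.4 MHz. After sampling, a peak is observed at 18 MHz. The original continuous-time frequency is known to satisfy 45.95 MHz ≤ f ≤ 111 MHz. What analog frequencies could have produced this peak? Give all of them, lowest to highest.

63.4 MHz, 72.8 MHz, 108.8 MHz

Frequencies that alias to 18 MHz are k·fs ± 18 MHz for integer k ≥ 0.
k=0: 18 MHz.
k=1: 27.4 MHz, 63.4 MHz.
k=2: 72.8 MHz, 108.8 MHz.
k=3: 118.2 MHz, 154.2 MHz.
Within [45.95 MHz, 111 MHz]: 63.4 MHz, 72.8 MHz, 108.8 MHz.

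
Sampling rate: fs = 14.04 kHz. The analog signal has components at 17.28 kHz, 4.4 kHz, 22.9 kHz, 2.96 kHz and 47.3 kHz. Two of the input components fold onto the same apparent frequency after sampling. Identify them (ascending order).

fs/2 = 7.02 kHz.
17.28 kHz mod fs = 3.24 kHz.
3.24 kHz ≤ fs/2 = 7.02 kHz, appears at 3.24 kHz.
4.4 kHz ≤ fs/2 = 7.02 kHz, passes unchanged.
22.9 kHz mod fs = 8.86 kHz.
8.86 kHz > fs/2 = 7.02 kHz, folds to fs − 8.86 kHz = 5.18 kHz.
2.96 kHz ≤ fs/2 = 7.02 kHz, passes unchanged.
47.3 kHz mod fs = 5.18 kHz.
5.18 kHz ≤ fs/2 = 7.02 kHz, appears at 5.18 kHz.
22.9 kHz and 47.3 kHz both map to 5.18 kHz.

22.9 kHz, 47.3 kHz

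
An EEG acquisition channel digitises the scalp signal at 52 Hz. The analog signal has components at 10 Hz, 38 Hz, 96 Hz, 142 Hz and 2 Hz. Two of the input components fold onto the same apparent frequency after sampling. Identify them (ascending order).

fs/2 = 26 Hz.
10 Hz ≤ fs/2 = 26 Hz, passes unchanged.
38 Hz > fs/2 = 26 Hz, folds to fs − 38 Hz = 14 Hz.
96 Hz mod fs = 44 Hz.
44 Hz > fs/2 = 26 Hz, folds to fs − 44 Hz = 8 Hz.
142 Hz mod fs = 38 Hz.
38 Hz > fs/2 = 26 Hz, folds to fs − 38 Hz = 14 Hz.
2 Hz ≤ fs/2 = 26 Hz, passes unchanged.
38 Hz and 142 Hz both map to 14 Hz.

38 Hz, 142 Hz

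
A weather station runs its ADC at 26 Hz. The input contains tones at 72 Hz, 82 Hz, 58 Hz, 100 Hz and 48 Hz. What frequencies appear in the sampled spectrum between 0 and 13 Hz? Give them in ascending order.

4 Hz, 6 Hz

fs/2 = 13 Hz.
72 Hz mod fs = 20 Hz.
20 Hz > fs/2 = 13 Hz, folds to fs − 20 Hz = 6 Hz.
82 Hz mod fs = 4 Hz.
4 Hz ≤ fs/2 = 13 Hz, appears at 4 Hz.
58 Hz mod fs = 6 Hz.
6 Hz ≤ fs/2 = 13 Hz, appears at 6 Hz.
100 Hz mod fs = 22 Hz.
22 Hz > fs/2 = 13 Hz, folds to fs − 22 Hz = 4 Hz.
48 Hz mod fs = 22 Hz.
22 Hz > fs/2 = 13 Hz, folds to fs − 22 Hz = 4 Hz.
Distinct values: {4 Hz, 6 Hz}.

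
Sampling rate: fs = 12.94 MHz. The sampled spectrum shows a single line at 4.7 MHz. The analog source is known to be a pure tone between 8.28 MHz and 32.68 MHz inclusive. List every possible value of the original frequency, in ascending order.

Frequencies that alias to 4.7 MHz are k·fs ± 4.7 MHz for integer k ≥ 0.
k=0: 4.7 MHz.
k=1: 8.24 MHz, 17.64 MHz.
k=2: 21.18 MHz, 30.58 MHz.
k=3: 34.12 MHz, 43.52 MHz.
Within [8.28 MHz, 32.68 MHz]: 17.64 MHz, 21.18 MHz, 30.58 MHz.

17.64 MHz, 21.18 MHz, 30.58 MHz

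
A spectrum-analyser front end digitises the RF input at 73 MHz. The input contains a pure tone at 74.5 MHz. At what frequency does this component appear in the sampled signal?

1.5 MHz

74.5 MHz mod fs = 1.5 MHz.
1.5 MHz ≤ fs/2 = 36.5 MHz, appears at 1.5 MHz.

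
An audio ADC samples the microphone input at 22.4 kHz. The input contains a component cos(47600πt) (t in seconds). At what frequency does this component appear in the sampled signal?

1.4 kHz

ω = 47600π rad/s → f = ω/(2π) = 23800 Hz = 23.8 kHz.
23.8 kHz mod fs = 1.4 kHz.
1.4 kHz ≤ fs/2 = 11.2 kHz, appears at 1.4 kHz.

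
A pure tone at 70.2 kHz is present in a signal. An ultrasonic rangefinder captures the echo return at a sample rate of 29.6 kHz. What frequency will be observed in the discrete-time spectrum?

11 kHz

70.2 kHz mod fs = 11 kHz.
11 kHz ≤ fs/2 = 14.8 kHz, appears at 11 kHz.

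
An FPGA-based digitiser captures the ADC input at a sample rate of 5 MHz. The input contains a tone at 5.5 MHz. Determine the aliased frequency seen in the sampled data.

5.5 MHz mod fs = 0.5 MHz.
0.5 MHz ≤ fs/2 = 2.5 MHz, appears at 0.5 MHz.

0.5 MHz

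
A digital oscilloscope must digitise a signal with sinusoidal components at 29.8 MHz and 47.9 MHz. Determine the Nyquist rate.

Highest-frequency component: 47.9 MHz.
Nyquist rate = 2 × 47.9 MHz = 95.8 MHz.

95.8 MHz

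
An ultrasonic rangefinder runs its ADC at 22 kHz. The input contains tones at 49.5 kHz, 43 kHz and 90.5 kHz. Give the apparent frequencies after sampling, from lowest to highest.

fs/2 = 11 kHz.
49.5 kHz mod fs = 5.5 kHz.
5.5 kHz ≤ fs/2 = 11 kHz, appears at 5.5 kHz.
43 kHz mod fs = 21 kHz.
21 kHz > fs/2 = 11 kHz, folds to fs − 21 kHz = 1 kHz.
90.5 kHz mod fs = 2.5 kHz.
2.5 kHz ≤ fs/2 = 11 kHz, appears at 2.5 kHz.
Distinct values: {1 kHz, 2.5 kHz, 5.5 kHz}.

1 kHz, 2.5 kHz, 5.5 kHz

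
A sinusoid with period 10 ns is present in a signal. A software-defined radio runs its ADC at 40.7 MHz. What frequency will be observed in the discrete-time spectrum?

T = 10 ns → f = 1/T = 100 MHz.
100 MHz mod fs = 18.6 MHz.
18.6 MHz ≤ fs/2 = 20.35 MHz, appears at 18.6 MHz.

18.6 MHz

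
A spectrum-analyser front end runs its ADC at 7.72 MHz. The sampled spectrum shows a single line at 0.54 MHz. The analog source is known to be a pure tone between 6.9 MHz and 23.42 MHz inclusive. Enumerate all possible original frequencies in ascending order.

Frequencies that alias to 0.54 MHz are k·fs ± 0.54 MHz for integer k ≥ 0.
k=0: 0.54 MHz.
k=1: 7.18 MHz, 8.26 MHz.
k=2: 14.9 MHz, 15.98 MHz.
k=3: 22.62 MHz, 23.7 MHz.
k=4: 30.34 MHz, 31.42 MHz.
Within [6.9 MHz, 23.42 MHz]: 7.18 MHz, 8.26 MHz, 14.9 MHz, 15.98 MHz, 22.62 MHz.

7.18 MHz, 8.26 MHz, 14.9 MHz, 15.98 MHz, 22.62 MHz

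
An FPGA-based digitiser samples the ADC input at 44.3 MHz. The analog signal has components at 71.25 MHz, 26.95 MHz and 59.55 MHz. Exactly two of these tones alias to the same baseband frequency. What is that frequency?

17.35 MHz

fs/2 = 22.15 MHz.
71.25 MHz mod fs = 26.95 MHz.
26.95 MHz > fs/2 = 22.15 MHz, folds to fs − 26.95 MHz = 17.35 MHz.
26.95 MHz > fs/2 = 22.15 MHz, folds to fs − 26.95 MHz = 17.35 MHz.
59.55 MHz mod fs = 15.25 MHz.
15.25 MHz ≤ fs/2 = 22.15 MHz, appears at 15.25 MHz.
26.95 MHz and 71.25 MHz both map to 17.35 MHz.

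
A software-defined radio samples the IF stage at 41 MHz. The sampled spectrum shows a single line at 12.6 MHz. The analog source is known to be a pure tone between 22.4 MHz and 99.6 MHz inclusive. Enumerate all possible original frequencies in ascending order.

28.4 MHz, 53.6 MHz, 69.4 MHz, 94.6 MHz

Frequencies that alias to 12.6 MHz are k·fs ± 12.6 MHz for integer k ≥ 0.
k=0: 12.6 MHz.
k=1: 28.4 MHz, 53.6 MHz.
k=2: 69.4 MHz, 94.6 MHz.
k=3: 110.4 MHz, 135.6 MHz.
Within [22.4 MHz, 99.6 MHz]: 28.4 MHz, 53.6 MHz, 69.4 MHz, 94.6 MHz.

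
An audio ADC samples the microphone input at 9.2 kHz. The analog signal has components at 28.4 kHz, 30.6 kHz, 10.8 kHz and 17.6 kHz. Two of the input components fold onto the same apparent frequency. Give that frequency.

fs/2 = 4.6 kHz.
28.4 kHz mod fs = 0.8 kHz.
0.8 kHz ≤ fs/2 = 4.6 kHz, appears at 0.8 kHz.
30.6 kHz mod fs = 3 kHz.
3 kHz ≤ fs/2 = 4.6 kHz, appears at 3 kHz.
10.8 kHz mod fs = 1.6 kHz.
1.6 kHz ≤ fs/2 = 4.6 kHz, appears at 1.6 kHz.
17.6 kHz mod fs = 8.4 kHz.
8.4 kHz > fs/2 = 4.6 kHz, folds to fs − 8.4 kHz = 0.8 kHz.
17.6 kHz and 28.4 kHz both map to 0.8 kHz.

0.8 kHz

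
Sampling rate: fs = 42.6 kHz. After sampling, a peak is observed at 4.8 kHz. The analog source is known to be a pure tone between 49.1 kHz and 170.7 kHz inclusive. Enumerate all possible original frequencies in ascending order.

Frequencies that alias to 4.8 kHz are k·fs ± 4.8 kHz for integer k ≥ 0.
k=0: 4.8 kHz.
k=1: 37.8 kHz, 47.4 kHz.
k=2: 80.4 kHz, 90 kHz.
k=3: 123 kHz, 132.6 kHz.
k=4: 165.6 kHz, 175.2 kHz.
k=5: 208.2 kHz, 217.8 kHz.
Within [49.1 kHz, 170.7 kHz]: 80.4 kHz, 90 kHz, 123 kHz, 132.6 kHz, 165.6 kHz.

80.4 kHz, 90 kHz, 123 kHz, 132.6 kHz, 165.6 kHz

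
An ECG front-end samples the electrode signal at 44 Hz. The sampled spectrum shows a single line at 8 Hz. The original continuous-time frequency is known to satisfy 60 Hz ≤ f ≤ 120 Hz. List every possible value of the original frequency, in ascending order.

Frequencies that alias to 8 Hz are k·fs ± 8 Hz for integer k ≥ 0.
k=0: 8 Hz.
k=1: 36 Hz, 52 Hz.
k=2: 80 Hz, 96 Hz.
k=3: 124 Hz, 140 Hz.
Within [60 Hz, 120 Hz]: 80 Hz, 96 Hz.

80 Hz, 96 Hz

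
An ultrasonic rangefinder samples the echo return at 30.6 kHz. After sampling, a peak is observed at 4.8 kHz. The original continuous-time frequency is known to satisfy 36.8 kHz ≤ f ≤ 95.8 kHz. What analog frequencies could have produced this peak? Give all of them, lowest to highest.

56.4 kHz, 66 kHz, 87 kHz

Frequencies that alias to 4.8 kHz are k·fs ± 4.8 kHz for integer k ≥ 0.
k=0: 4.8 kHz.
k=1: 25.8 kHz, 35.4 kHz.
k=2: 56.4 kHz, 66 kHz.
k=3: 87 kHz, 96.6 kHz.
k=4: 117.6 kHz, 127.2 kHz.
Within [36.8 kHz, 95.8 kHz]: 56.4 kHz, 66 kHz, 87 kHz.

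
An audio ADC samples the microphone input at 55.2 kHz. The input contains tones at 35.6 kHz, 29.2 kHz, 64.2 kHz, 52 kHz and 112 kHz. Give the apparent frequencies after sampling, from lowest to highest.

1.6 kHz, 3.2 kHz, 9 kHz, 19.6 kHz, 26 kHz

fs/2 = 27.6 kHz.
35.6 kHz > fs/2 = 27.6 kHz, folds to fs − 35.6 kHz = 19.6 kHz.
29.2 kHz > fs/2 = 27.6 kHz, folds to fs − 29.2 kHz = 26 kHz.
64.2 kHz mod fs = 9 kHz.
9 kHz ≤ fs/2 = 27.6 kHz, appears at 9 kHz.
52 kHz > fs/2 = 27.6 kHz, folds to fs − 52 kHz = 3.2 kHz.
112 kHz mod fs = 1.6 kHz.
1.6 kHz ≤ fs/2 = 27.6 kHz, appears at 1.6 kHz.
Distinct values: {1.6 kHz, 3.2 kHz, 9 kHz, 19.6 kHz, 26 kHz}.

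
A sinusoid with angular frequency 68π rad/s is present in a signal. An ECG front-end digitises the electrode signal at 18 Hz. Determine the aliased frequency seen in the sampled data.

2 Hz

ω = 68π rad/s → f = ω/(2π) = 34 Hz.
34 Hz mod fs = 16 Hz.
16 Hz > fs/2 = 9 Hz, folds to fs − 16 Hz = 2 Hz.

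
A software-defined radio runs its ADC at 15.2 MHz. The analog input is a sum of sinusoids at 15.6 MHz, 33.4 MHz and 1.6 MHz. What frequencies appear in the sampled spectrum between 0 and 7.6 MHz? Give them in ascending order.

fs/2 = 7.6 MHz.
15.6 MHz mod fs = 0.4 MHz.
0.4 MHz ≤ fs/2 = 7.6 MHz, appears at 0.4 MHz.
33.4 MHz mod fs = 3 MHz.
3 MHz ≤ fs/2 = 7.6 MHz, appears at 3 MHz.
1.6 MHz ≤ fs/2 = 7.6 MHz, passes unchanged.
Distinct values: {0.4 MHz, 1.6 MHz, 3 MHz}.

0.4 MHz, 1.6 MHz, 3 MHz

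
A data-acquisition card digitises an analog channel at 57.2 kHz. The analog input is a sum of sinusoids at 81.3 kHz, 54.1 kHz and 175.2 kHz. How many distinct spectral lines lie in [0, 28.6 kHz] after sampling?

fs/2 = 28.6 kHz.
81.3 kHz mod fs = 24.1 kHz.
24.1 kHz ≤ fs/2 = 28.6 kHz, appears at 24.1 kHz.
54.1 kHz > fs/2 = 28.6 kHz, folds to fs − 54.1 kHz = 3.1 kHz.
175.2 kHz mod fs = 3.6 kHz.
3.6 kHz ≤ fs/2 = 28.6 kHz, appears at 3.6 kHz.
Distinct values: {3.1 kHz, 3.6 kHz, 24.1 kHz} → 3.

3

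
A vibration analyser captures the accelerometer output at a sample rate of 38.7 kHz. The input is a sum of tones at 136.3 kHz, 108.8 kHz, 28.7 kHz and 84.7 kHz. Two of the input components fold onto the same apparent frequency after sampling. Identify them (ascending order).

84.7 kHz, 108.8 kHz

fs/2 = 19.35 kHz.
136.3 kHz mod fs = 20.2 kHz.
20.2 kHz > fs/2 = 19.35 kHz, folds to fs − 20.2 kHz = 18.5 kHz.
108.8 kHz mod fs = 31.4 kHz.
31.4 kHz > fs/2 = 19.35 kHz, folds to fs − 31.4 kHz = 7.3 kHz.
28.7 kHz > fs/2 = 19.35 kHz, folds to fs − 28.7 kHz = 10 kHz.
84.7 kHz mod fs = 7.3 kHz.
7.3 kHz ≤ fs/2 = 19.35 kHz, appears at 7.3 kHz.
84.7 kHz and 108.8 kHz both map to 7.3 kHz.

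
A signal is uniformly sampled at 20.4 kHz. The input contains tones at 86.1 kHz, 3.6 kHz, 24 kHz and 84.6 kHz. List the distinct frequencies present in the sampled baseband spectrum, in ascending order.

fs/2 = 10.2 kHz.
86.1 kHz mod fs = 4.5 kHz.
4.5 kHz ≤ fs/2 = 10.2 kHz, appears at 4.5 kHz.
3.6 kHz ≤ fs/2 = 10.2 kHz, passes unchanged.
24 kHz mod fs = 3.6 kHz.
3.6 kHz ≤ fs/2 = 10.2 kHz, appears at 3.6 kHz.
84.6 kHz mod fs = 3 kHz.
3 kHz ≤ fs/2 = 10.2 kHz, appears at 3 kHz.
Distinct values: {3 kHz, 3.6 kHz, 4.5 kHz}.

3 kHz, 3.6 kHz, 4.5 kHz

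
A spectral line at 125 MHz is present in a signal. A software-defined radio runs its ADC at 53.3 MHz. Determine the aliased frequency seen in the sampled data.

125 MHz mod fs = 18.4 MHz.
18.4 MHz ≤ fs/2 = 26.65 MHz, appears at 18.4 MHz.

18.4 MHz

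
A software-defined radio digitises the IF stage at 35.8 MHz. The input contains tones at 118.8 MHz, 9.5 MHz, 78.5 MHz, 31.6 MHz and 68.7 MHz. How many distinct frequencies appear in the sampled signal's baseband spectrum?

fs/2 = 17.9 MHz.
118.8 MHz mod fs = 11.4 MHz.
11.4 MHz ≤ fs/2 = 17.9 MHz, appears at 11.4 MHz.
9.5 MHz ≤ fs/2 = 17.9 MHz, passes unchanged.
78.5 MHz mod fs = 6.9 MHz.
6.9 MHz ≤ fs/2 = 17.9 MHz, appears at 6.9 MHz.
31.6 MHz > fs/2 = 17.9 MHz, folds to fs − 31.6 MHz = 4.2 MHz.
68.7 MHz mod fs = 32.9 MHz.
32.9 MHz > fs/2 = 17.9 MHz, folds to fs − 32.9 MHz = 2.9 MHz.
Distinct values: {2.9 MHz, 4.2 MHz, 6.9 MHz, 9.5 MHz, 11.4 MHz} → 5.

5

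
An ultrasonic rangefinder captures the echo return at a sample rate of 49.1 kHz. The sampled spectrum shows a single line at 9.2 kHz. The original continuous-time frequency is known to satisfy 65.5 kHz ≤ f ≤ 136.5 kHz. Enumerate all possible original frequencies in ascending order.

89 kHz, 107.4 kHz

Frequencies that alias to 9.2 kHz are k·fs ± 9.2 kHz for integer k ≥ 0.
k=0: 9.2 kHz.
k=1: 39.9 kHz, 58.3 kHz.
k=2: 89 kHz, 107.4 kHz.
k=3: 138.1 kHz, 156.5 kHz.
Within [65.5 kHz, 136.5 kHz]: 89 kHz, 107.4 kHz.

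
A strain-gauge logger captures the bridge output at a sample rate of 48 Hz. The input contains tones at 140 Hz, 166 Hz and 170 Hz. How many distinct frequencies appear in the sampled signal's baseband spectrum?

2

fs/2 = 24 Hz.
140 Hz mod fs = 44 Hz.
44 Hz > fs/2 = 24 Hz, folds to fs − 44 Hz = 4 Hz.
166 Hz mod fs = 22 Hz.
22 Hz ≤ fs/2 = 24 Hz, appears at 22 Hz.
170 Hz mod fs = 26 Hz.
26 Hz > fs/2 = 24 Hz, folds to fs − 26 Hz = 22 Hz.
Distinct values: {4 Hz, 22 Hz} → 2.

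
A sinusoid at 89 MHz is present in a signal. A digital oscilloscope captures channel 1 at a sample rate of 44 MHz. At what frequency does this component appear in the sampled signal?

89 MHz mod fs = 1 MHz.
1 MHz ≤ fs/2 = 22 MHz, appears at 1 MHz.

1 MHz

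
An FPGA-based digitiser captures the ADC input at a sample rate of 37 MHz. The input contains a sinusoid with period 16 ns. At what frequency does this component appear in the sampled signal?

T = 16 ns → f = 1/T = 62.5 MHz.
62.5 MHz mod fs = 25.5 MHz.
25.5 MHz > fs/2 = 18.5 MHz, folds to fs − 25.5 MHz = 11.5 MHz.

11.5 MHz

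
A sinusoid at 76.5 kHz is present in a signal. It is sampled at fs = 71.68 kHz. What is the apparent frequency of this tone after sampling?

4.82 kHz

76.5 kHz mod fs = 4.82 kHz.
4.82 kHz ≤ fs/2 = 35.84 kHz, appears at 4.82 kHz.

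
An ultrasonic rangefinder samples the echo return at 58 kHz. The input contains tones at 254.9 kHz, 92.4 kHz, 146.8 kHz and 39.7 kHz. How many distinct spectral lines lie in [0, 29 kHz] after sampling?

fs/2 = 29 kHz.
254.9 kHz mod fs = 22.9 kHz.
22.9 kHz ≤ fs/2 = 29 kHz, appears at 22.9 kHz.
92.4 kHz mod fs = 34.4 kHz.
34.4 kHz > fs/2 = 29 kHz, folds to fs − 34.4 kHz = 23.6 kHz.
146.8 kHz mod fs = 30.8 kHz.
30.8 kHz > fs/2 = 29 kHz, folds to fs − 30.8 kHz = 27.2 kHz.
39.7 kHz > fs/2 = 29 kHz, folds to fs − 39.7 kHz = 18.3 kHz.
Distinct values: {18.3 kHz, 22.9 kHz, 23.6 kHz, 27.2 kHz} → 4.

4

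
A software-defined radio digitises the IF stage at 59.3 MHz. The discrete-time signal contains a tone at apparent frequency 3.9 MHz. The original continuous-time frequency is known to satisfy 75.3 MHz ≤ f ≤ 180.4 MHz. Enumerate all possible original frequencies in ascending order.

114.7 MHz, 122.5 MHz, 174 MHz

Frequencies that alias to 3.9 MHz are k·fs ± 3.9 MHz for integer k ≥ 0.
k=0: 3.9 MHz.
k=1: 55.4 MHz, 63.2 MHz.
k=2: 114.7 MHz, 122.5 MHz.
k=3: 174 MHz, 181.8 MHz.
k=4: 233.3 MHz, 241.1 MHz.
Within [75.3 MHz, 180.4 MHz]: 114.7 MHz, 122.5 MHz, 174 MHz.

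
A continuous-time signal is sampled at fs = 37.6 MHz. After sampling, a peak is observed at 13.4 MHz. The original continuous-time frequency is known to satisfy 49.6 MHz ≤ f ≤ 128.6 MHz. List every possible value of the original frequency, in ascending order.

51 MHz, 61.8 MHz, 88.6 MHz, 99.4 MHz, 126.2 MHz

Frequencies that alias to 13.4 MHz are k·fs ± 13.4 MHz for integer k ≥ 0.
k=0: 13.4 MHz.
k=1: 24.2 MHz, 51 MHz.
k=2: 61.8 MHz, 88.6 MHz.
k=3: 99.4 MHz, 126.2 MHz.
k=4: 137 MHz, 163.8 MHz.
Within [49.6 MHz, 128.6 MHz]: 51 MHz, 61.8 MHz, 88.6 MHz, 99.4 MHz, 126.2 MHz.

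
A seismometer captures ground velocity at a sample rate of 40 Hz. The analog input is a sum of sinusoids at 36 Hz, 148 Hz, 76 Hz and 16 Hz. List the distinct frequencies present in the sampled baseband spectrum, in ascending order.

fs/2 = 20 Hz.
36 Hz > fs/2 = 20 Hz, folds to fs − 36 Hz = 4 Hz.
148 Hz mod fs = 28 Hz.
28 Hz > fs/2 = 20 Hz, folds to fs − 28 Hz = 12 Hz.
76 Hz mod fs = 36 Hz.
36 Hz > fs/2 = 20 Hz, folds to fs − 36 Hz = 4 Hz.
16 Hz ≤ fs/2 = 20 Hz, passes unchanged.
Distinct values: {4 Hz, 12 Hz, 16 Hz}.

4 Hz, 12 Hz, 16 Hz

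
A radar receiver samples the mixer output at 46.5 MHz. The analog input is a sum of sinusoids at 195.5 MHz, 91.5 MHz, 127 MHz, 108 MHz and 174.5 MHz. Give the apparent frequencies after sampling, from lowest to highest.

1.5 MHz, 9.5 MHz, 11.5 MHz, 12.5 MHz, 15 MHz

fs/2 = 23.25 MHz.
195.5 MHz mod fs = 9.5 MHz.
9.5 MHz ≤ fs/2 = 23.25 MHz, appears at 9.5 MHz.
91.5 MHz mod fs = 45 MHz.
45 MHz > fs/2 = 23.25 MHz, folds to fs − 45 MHz = 1.5 MHz.
127 MHz mod fs = 34 MHz.
34 MHz > fs/2 = 23.25 MHz, folds to fs − 34 MHz = 12.5 MHz.
108 MHz mod fs = 15 MHz.
15 MHz ≤ fs/2 = 23.25 MHz, appears at 15 MHz.
174.5 MHz mod fs = 35 MHz.
35 MHz > fs/2 = 23.25 MHz, folds to fs − 35 MHz = 11.5 MHz.
Distinct values: {1.5 MHz, 9.5 MHz, 11.5 MHz, 12.5 MHz, 15 MHz}.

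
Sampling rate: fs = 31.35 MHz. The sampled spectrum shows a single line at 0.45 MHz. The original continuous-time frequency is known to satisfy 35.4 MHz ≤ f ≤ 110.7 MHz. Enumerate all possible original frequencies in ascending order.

62.25 MHz, 63.15 MHz, 93.6 MHz, 94.5 MHz

Frequencies that alias to 0.45 MHz are k·fs ± 0.45 MHz for integer k ≥ 0.
k=0: 0.45 MHz.
k=1: 30.9 MHz, 31.8 MHz.
k=2: 62.25 MHz, 63.15 MHz.
k=3: 93.6 MHz, 94.5 MHz.
k=4: 124.95 MHz, 125.85 MHz.
Within [35.4 MHz, 110.7 MHz]: 62.25 MHz, 63.15 MHz, 93.6 MHz, 94.5 MHz.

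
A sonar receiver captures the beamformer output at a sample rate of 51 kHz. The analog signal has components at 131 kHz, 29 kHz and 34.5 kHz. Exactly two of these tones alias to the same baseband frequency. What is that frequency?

22 kHz

fs/2 = 25.5 kHz.
131 kHz mod fs = 29 kHz.
29 kHz > fs/2 = 25.5 kHz, folds to fs − 29 kHz = 22 kHz.
29 kHz > fs/2 = 25.5 kHz, folds to fs − 29 kHz = 22 kHz.
34.5 kHz > fs/2 = 25.5 kHz, folds to fs − 34.5 kHz = 16.5 kHz.
29 kHz and 131 kHz both map to 22 kHz.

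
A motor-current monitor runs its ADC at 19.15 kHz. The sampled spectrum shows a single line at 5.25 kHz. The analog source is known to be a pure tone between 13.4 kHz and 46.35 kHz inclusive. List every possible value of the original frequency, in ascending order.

13.9 kHz, 24.4 kHz, 33.05 kHz, 43.55 kHz

Frequencies that alias to 5.25 kHz are k·fs ± 5.25 kHz for integer k ≥ 0.
k=0: 5.25 kHz.
k=1: 13.9 kHz, 24.4 kHz.
k=2: 33.05 kHz, 43.55 kHz.
k=3: 52.2 kHz, 62.7 kHz.
Within [13.4 kHz, 46.35 kHz]: 13.9 kHz, 24.4 kHz, 33.05 kHz, 43.55 kHz.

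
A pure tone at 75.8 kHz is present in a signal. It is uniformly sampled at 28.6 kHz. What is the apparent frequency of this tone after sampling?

75.8 kHz mod fs = 18.6 kHz.
18.6 kHz > fs/2 = 14.3 kHz, folds to fs − 18.6 kHz = 10 kHz.

10 kHz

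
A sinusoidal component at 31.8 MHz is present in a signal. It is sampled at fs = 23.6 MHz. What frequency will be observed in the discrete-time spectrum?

31.8 MHz mod fs = 8.2 MHz.
8.2 MHz ≤ fs/2 = 11.8 MHz, appears at 8.2 MHz.

8.2 MHz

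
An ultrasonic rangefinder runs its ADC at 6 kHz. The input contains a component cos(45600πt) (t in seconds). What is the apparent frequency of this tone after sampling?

ω = 45600π rad/s → f = ω/(2π) = 22800 Hz = 22.8 kHz.
22.8 kHz mod fs = 4.8 kHz.
4.8 kHz > fs/2 = 3 kHz, folds to fs − 4.8 kHz = 1.2 kHz.

1.2 kHz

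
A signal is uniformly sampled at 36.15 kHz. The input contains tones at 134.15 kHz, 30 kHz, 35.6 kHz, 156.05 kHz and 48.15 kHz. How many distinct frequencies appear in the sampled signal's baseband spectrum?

fs/2 = 18.075 kHz.
134.15 kHz mod fs = 25.7 kHz.
25.7 kHz > fs/2 = 18.075 kHz, folds to fs − 25.7 kHz = 10.45 kHz.
30 kHz > fs/2 = 18.075 kHz, folds to fs − 30 kHz = 6.15 kHz.
35.6 kHz > fs/2 = 18.075 kHz, folds to fs − 35.6 kHz = 0.55 kHz.
156.05 kHz mod fs = 11.45 kHz.
11.45 kHz ≤ fs/2 = 18.075 kHz, appears at 11.45 kHz.
48.15 kHz mod fs = 12 kHz.
12 kHz ≤ fs/2 = 18.075 kHz, appears at 12 kHz.
Distinct values: {0.55 kHz, 6.15 kHz, 10.45 kHz, 11.45 kHz, 12 kHz} → 5.

5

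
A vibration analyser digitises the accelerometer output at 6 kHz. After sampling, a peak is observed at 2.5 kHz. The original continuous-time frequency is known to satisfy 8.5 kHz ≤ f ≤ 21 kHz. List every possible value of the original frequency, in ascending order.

Frequencies that alias to 2.5 kHz are k·fs ± 2.5 kHz for integer k ≥ 0.
k=0: 2.5 kHz.
k=1: 3.5 kHz, 8.5 kHz.
k=2: 9.5 kHz, 14.5 kHz.
k=3: 15.5 kHz, 20.5 kHz.
k=4: 21.5 kHz, 26.5 kHz.
Within [8.5 kHz, 21 kHz]: 8.5 kHz, 9.5 kHz, 14.5 kHz, 15.5 kHz, 20.5 kHz.

8.5 kHz, 9.5 kHz, 14.5 kHz, 15.5 kHz, 20.5 kHz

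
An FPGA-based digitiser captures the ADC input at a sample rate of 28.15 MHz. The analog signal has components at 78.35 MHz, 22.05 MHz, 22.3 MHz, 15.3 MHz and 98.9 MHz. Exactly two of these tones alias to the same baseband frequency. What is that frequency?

6.1 MHz

fs/2 = 14.075 MHz.
78.35 MHz mod fs = 22.05 MHz.
22.05 MHz > fs/2 = 14.075 MHz, folds to fs − 22.05 MHz = 6.1 MHz.
22.05 MHz > fs/2 = 14.075 MHz, folds to fs − 22.05 MHz = 6.1 MHz.
22.3 MHz > fs/2 = 14.075 MHz, folds to fs − 22.3 MHz = 5.85 MHz.
15.3 MHz > fs/2 = 14.075 MHz, folds to fs − 15.3 MHz = 12.85 MHz.
98.9 MHz mod fs = 14.45 MHz.
14.45 MHz > fs/2 = 14.075 MHz, folds to fs − 14.45 MHz = 13.7 MHz.
22.05 MHz and 78.35 MHz both map to 6.1 MHz.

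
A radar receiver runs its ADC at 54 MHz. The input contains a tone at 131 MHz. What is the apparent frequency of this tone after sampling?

131 MHz mod fs = 23 MHz.
23 MHz ≤ fs/2 = 27 MHz, appears at 23 MHz.

23 MHz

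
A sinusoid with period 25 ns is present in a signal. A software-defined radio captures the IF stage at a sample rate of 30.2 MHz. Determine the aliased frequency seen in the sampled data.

9.8 MHz

T = 25 ns → f = 1/T = 40 MHz.
40 MHz mod fs = 9.8 MHz.
9.8 MHz ≤ fs/2 = 15.1 MHz, appears at 9.8 MHz.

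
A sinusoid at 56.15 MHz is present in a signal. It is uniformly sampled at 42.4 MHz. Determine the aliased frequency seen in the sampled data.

56.15 MHz mod fs = 13.75 MHz.
13.75 MHz ≤ fs/2 = 21.2 MHz, appears at 13.75 MHz.

13.75 MHz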